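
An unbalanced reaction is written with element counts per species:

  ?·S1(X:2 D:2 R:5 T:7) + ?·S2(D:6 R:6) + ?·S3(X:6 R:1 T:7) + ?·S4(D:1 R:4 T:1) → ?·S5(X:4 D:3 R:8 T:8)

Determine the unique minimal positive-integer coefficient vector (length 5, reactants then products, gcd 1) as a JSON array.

Coefficients: [3, 1, 3, 6, 6]

X: 3·2+1·0+3·6+6·0 = 24 | 6·4 = 24
D: 3·2+1·6+3·0+6·1 = 18 | 6·3 = 18
R: 3·5+1·6+3·1+6·4 = 48 | 6·8 = 48
T: 3·7+1·0+3·7+6·1 = 48 | 6·8 = 48
gcd(3,1,3,6,6) = 1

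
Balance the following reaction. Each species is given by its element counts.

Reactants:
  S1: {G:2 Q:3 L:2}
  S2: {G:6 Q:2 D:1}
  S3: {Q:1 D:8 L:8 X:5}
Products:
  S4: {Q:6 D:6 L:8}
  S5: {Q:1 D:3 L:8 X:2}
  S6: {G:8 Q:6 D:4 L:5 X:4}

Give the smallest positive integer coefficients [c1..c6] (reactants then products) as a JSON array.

Coefficients: [5, 1, 2, 1, 1, 2]

G: 5·2+1·6+2·0 = 16 | 1·0+1·0+2·8 = 16
Q: 5·3+1·2+2·1 = 19 | 1·6+1·1+2·6 = 19
D: 5·0+1·1+2·8 = 17 | 1·6+1·3+2·4 = 17
L: 5·2+1·0+2·8 = 26 | 1·8+1·8+2·5 = 26
X: 5·0+1·0+2·5 = 10 | 1·0+1·2+2·4 = 10
gcd(5,1,2,1,1,2) = 1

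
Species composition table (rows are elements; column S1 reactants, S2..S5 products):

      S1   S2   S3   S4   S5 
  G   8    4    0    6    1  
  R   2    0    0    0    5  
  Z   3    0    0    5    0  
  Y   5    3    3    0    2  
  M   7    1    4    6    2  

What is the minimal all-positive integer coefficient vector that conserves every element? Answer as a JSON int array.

Coefficients: [5, 5, 2, 3, 2]

G: 5·8 = 40 | 5·4+2·0+3·6+2·1 = 40
R: 5·2 = 10 | 5·0+2·0+3·0+2·5 = 10
Z: 5·3 = 15 | 5·0+2·0+3·5+2·0 = 15
Y: 5·5 = 25 | 5·3+2·3+3·0+2·2 = 25
M: 5·7 = 35 | 5·1+2·4+3·6+2·2 = 35
gcd(5,5,2,3,2) = 1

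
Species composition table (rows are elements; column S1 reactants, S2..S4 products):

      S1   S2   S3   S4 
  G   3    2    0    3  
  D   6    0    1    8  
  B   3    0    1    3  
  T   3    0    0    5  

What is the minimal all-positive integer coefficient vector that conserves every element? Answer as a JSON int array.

Coefficients: [5, 3, 6, 3]

G: 5·3 = 15 | 3·2+6·0+3·3 = 15
D: 5·6 = 30 | 3·0+6·1+3·8 = 30
B: 5·3 = 15 | 3·0+6·1+3·3 = 15
T: 5·3 = 15 | 3·0+6·0+3·5 = 15
gcd(5,3,6,3) = 1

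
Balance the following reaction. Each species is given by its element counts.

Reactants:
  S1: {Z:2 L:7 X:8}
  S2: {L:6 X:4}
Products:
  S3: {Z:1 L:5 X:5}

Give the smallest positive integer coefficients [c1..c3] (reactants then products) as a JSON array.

Z: 2·2+1·0 = 4 | 4·1 = 4
L: 2·7+1·6 = 20 | 4·5 = 20
X: 2·8+1·4 = 20 | 4·5 = 20
gcd(2,1,4) = 1

Coefficients: [2, 1, 4]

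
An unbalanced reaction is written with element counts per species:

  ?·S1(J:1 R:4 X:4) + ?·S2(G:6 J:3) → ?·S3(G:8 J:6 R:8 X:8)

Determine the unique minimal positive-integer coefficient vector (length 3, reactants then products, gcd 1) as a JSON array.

G: 6·0+4·6 = 24 | 3·8 = 24
J: 6·1+4·3 = 18 | 3·6 = 18
R: 6·4+4·0 = 24 | 3·8 = 24
X: 6·4+4·0 = 24 | 3·8 = 24
gcd(6,4,3) = 1

Coefficients: [6, 4, 3]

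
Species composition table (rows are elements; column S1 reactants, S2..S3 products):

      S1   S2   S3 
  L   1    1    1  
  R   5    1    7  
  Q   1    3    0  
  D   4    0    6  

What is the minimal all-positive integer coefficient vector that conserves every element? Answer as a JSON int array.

Coefficients: [3, 1, 2]

L: 3·1 = 3 | 1·1+2·1 = 3
R: 3·5 = 15 | 1·1+2·7 = 15
Q: 3·1 = 3 | 1·3+2·0 = 3
D: 3·4 = 12 | 1·0+2·6 = 12
gcd(3,1,2) = 1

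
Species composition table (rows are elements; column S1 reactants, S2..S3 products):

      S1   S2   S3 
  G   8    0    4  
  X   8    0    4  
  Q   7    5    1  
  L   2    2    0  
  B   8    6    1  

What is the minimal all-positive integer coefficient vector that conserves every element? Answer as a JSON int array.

Coefficients: [1, 1, 2]

G: 1·8 = 8 | 1·0+2·4 = 8
X: 1·8 = 8 | 1·0+2·4 = 8
Q: 1·7 = 7 | 1·5+2·1 = 7
L: 1·2 = 2 | 1·2+2·0 = 2
B: 1·8 = 8 | 1·6+2·1 = 8
gcd(1,1,2) = 1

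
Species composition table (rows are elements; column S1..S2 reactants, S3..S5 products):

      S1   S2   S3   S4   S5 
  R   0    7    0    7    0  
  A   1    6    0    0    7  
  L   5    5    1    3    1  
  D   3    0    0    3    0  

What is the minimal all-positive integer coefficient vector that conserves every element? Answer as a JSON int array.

Coefficients: [1, 1, 6, 1, 1]

R: 1·0+1·7 = 7 | 6·0+1·7+1·0 = 7
A: 1·1+1·6 = 7 | 6·0+1·0+1·7 = 7
L: 1·5+1·5 = 10 | 6·1+1·3+1·1 = 10
D: 1·3+1·0 = 3 | 6·0+1·3+1·0 = 3
gcd(1,1,6,1,1) = 1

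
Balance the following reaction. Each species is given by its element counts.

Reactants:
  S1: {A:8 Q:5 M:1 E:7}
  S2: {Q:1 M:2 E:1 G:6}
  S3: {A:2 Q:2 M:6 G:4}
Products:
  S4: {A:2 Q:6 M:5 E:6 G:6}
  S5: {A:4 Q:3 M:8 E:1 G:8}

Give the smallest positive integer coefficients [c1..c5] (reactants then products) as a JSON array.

Coefficients: [1, 3, 5, 1, 4]

A: 1·8+3·0+5·2 = 18 | 1·2+4·4 = 18
Q: 1·5+3·1+5·2 = 18 | 1·6+4·3 = 18
M: 1·1+3·2+5·6 = 37 | 1·5+4·8 = 37
E: 1·7+3·1+5·0 = 10 | 1·6+4·1 = 10
G: 1·0+3·6+5·4 = 38 | 1·6+4·8 = 38
gcd(1,3,5,1,4) = 1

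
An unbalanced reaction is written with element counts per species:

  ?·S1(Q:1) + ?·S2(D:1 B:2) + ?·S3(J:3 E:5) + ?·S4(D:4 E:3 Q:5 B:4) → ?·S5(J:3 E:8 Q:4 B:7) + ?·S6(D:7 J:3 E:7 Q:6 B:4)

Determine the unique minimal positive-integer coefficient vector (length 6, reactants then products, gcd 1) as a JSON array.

D: 6·0+5·1+5·0+4·4 = 21 | 2·0+3·7 = 21
J: 6·0+5·0+5·3+4·0 = 15 | 2·3+3·3 = 15
E: 6·0+5·0+5·5+4·3 = 37 | 2·8+3·7 = 37
Q: 6·1+5·0+5·0+4·5 = 26 | 2·4+3·6 = 26
B: 6·0+5·2+5·0+4·4 = 26 | 2·7+3·4 = 26
gcd(6,5,5,4,2,3) = 1

Coefficients: [6, 5, 5, 4, 2, 3]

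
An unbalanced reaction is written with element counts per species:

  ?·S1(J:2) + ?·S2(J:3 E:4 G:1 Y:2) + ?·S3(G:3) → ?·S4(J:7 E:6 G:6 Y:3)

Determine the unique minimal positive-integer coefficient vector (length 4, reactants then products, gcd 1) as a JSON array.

J: 5·2+6·3+6·0 = 28 | 4·7 = 28
E: 5·0+6·4+6·0 = 24 | 4·6 = 24
G: 5·0+6·1+6·3 = 24 | 4·6 = 24
Y: 5·0+6·2+6·0 = 12 | 4·3 = 12
gcd(5,6,6,4) = 1

Coefficients: [5, 6, 6, 4]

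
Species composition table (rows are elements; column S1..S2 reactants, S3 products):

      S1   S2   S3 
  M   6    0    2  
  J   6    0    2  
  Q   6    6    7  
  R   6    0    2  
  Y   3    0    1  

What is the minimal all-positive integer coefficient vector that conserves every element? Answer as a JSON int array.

M: 2·6+5·0 = 12 | 6·2 = 12
J: 2·6+5·0 = 12 | 6·2 = 12
Q: 2·6+5·6 = 42 | 6·7 = 42
R: 2·6+5·0 = 12 | 6·2 = 12
Y: 2·3+5·0 = 6 | 6·1 = 6
gcd(2,5,6) = 1

Coefficients: [2, 5, 6]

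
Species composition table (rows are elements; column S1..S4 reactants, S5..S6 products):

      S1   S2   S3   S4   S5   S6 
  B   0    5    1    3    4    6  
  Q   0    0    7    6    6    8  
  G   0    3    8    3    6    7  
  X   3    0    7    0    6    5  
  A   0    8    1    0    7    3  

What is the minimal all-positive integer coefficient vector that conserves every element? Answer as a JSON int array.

B: 6·0+3·5+2·1+5·3 = 32 | 2·4+4·6 = 32
Q: 6·0+3·0+2·7+5·6 = 44 | 2·6+4·8 = 44
G: 6·0+3·3+2·8+5·3 = 40 | 2·6+4·7 = 40
X: 6·3+3·0+2·7+5·0 = 32 | 2·6+4·5 = 32
A: 6·0+3·8+2·1+5·0 = 26 | 2·7+4·3 = 26
gcd(6,3,2,5,2,4) = 1

Coefficients: [6, 3, 2, 5, 2, 4]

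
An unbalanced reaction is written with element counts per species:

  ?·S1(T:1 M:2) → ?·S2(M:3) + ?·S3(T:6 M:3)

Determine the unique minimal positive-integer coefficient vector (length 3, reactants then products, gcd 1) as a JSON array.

T: 6·1 = 6 | 3·0+1·6 = 6
M: 6·2 = 12 | 3·3+1·3 = 12
gcd(6,3,1) = 1

Coefficients: [6, 3, 1]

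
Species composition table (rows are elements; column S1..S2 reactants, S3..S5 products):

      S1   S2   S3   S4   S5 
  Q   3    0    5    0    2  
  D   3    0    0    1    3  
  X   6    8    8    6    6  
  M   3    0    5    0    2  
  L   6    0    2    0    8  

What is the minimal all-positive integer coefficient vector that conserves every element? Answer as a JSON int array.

Coefficients: [6, 5, 2, 6, 4]

Q: 6·3+5·0 = 18 | 2·5+6·0+4·2 = 18
D: 6·3+5·0 = 18 | 2·0+6·1+4·3 = 18
X: 6·6+5·8 = 76 | 2·8+6·6+4·6 = 76
M: 6·3+5·0 = 18 | 2·5+6·0+4·2 = 18
L: 6·6+5·0 = 36 | 2·2+6·0+4·8 = 36
gcd(6,5,2,6,4) = 1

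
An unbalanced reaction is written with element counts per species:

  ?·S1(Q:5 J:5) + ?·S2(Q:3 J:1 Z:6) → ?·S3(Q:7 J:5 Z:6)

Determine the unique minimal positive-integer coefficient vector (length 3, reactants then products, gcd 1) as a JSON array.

Q: 4·5+5·3 = 35 | 5·7 = 35
J: 4·5+5·1 = 25 | 5·5 = 25
Z: 4·0+5·6 = 30 | 5·6 = 30
gcd(4,5,5) = 1

Coefficients: [4, 5, 5]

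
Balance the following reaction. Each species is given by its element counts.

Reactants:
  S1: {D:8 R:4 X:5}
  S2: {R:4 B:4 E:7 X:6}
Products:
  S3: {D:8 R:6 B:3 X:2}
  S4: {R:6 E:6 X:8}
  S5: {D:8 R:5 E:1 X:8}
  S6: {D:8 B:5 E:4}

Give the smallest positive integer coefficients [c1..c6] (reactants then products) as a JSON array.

D: 6·8+2·0 = 48 | 1·8+1·0+4·8+1·8 = 48
R: 6·4+2·4 = 32 | 1·6+1·6+4·5+1·0 = 32
B: 6·0+2·4 = 8 | 1·3+1·0+4·0+1·5 = 8
E: 6·0+2·7 = 14 | 1·0+1·6+4·1+1·4 = 14
X: 6·5+2·6 = 42 | 1·2+1·8+4·8+1·0 = 42
gcd(6,2,1,1,4,1) = 1

Coefficients: [6, 2, 1, 1, 4, 1]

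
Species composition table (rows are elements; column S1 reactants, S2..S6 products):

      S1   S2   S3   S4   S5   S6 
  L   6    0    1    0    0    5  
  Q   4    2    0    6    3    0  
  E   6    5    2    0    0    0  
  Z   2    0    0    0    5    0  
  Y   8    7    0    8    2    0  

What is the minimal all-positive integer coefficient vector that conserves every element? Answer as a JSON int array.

Coefficients: [5, 4, 5, 1, 2, 5]

L: 5·6 = 30 | 4·0+5·1+1·0+2·0+5·5 = 30
Q: 5·4 = 20 | 4·2+5·0+1·6+2·3+5·0 = 20
E: 5·6 = 30 | 4·5+5·2+1·0+2·0+5·0 = 30
Z: 5·2 = 10 | 4·0+5·0+1·0+2·5+5·0 = 10
Y: 5·8 = 40 | 4·7+5·0+1·8+2·2+5·0 = 40
gcd(5,4,5,1,2,5) = 1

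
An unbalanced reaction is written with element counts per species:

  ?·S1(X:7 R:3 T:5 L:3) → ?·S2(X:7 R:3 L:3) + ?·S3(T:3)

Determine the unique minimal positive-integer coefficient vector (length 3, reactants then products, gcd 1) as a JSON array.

Coefficients: [3, 3, 5]

X: 3·7 = 21 | 3·7+5·0 = 21
R: 3·3 = 9 | 3·3+5·0 = 9
T: 3·5 = 15 | 3·0+5·3 = 15
L: 3·3 = 9 | 3·3+5·0 = 9
gcd(3,3,5) = 1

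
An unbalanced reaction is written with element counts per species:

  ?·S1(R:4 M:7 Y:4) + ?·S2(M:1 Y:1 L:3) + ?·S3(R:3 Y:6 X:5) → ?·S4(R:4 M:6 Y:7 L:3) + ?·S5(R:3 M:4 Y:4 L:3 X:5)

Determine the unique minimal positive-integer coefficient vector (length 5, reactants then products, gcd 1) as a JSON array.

Coefficients: [3, 5, 2, 3, 2]

R: 3·4+5·0+2·3 = 18 | 3·4+2·3 = 18
M: 3·7+5·1+2·0 = 26 | 3·6+2·4 = 26
Y: 3·4+5·1+2·6 = 29 | 3·7+2·4 = 29
L: 3·0+5·3+2·0 = 15 | 3·3+2·3 = 15
X: 3·0+5·0+2·5 = 10 | 3·0+2·5 = 10
gcd(3,5,2,3,2) = 1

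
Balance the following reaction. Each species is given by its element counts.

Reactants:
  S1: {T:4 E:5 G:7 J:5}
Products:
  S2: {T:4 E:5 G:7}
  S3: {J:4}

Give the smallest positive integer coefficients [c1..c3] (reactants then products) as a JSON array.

T: 4·4 = 16 | 4·4+5·0 = 16
E: 4·5 = 20 | 4·5+5·0 = 20
G: 4·7 = 28 | 4·7+5·0 = 28
J: 4·5 = 20 | 4·0+5·4 = 20
gcd(4,4,5) = 1

Coefficients: [4, 4, 5]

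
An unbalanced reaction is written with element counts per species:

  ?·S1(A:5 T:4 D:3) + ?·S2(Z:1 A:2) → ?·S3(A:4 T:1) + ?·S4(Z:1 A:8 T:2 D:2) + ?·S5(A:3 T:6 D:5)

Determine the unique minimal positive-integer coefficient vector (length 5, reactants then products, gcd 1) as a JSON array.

Coefficients: [4, 1, 2, 1, 2]

Z: 4·0+1·1 = 1 | 2·0+1·1+2·0 = 1
A: 4·5+1·2 = 22 | 2·4+1·8+2·3 = 22
T: 4·4+1·0 = 16 | 2·1+1·2+2·6 = 16
D: 4·3+1·0 = 12 | 2·0+1·2+2·5 = 12
gcd(4,1,2,1,2) = 1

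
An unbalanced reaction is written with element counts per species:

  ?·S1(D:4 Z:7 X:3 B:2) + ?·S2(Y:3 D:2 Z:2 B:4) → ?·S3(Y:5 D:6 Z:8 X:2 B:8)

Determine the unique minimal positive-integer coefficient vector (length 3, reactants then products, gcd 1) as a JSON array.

Y: 2·0+5·3 = 15 | 3·5 = 15
D: 2·4+5·2 = 18 | 3·6 = 18
Z: 2·7+5·2 = 24 | 3·8 = 24
X: 2·3+5·0 = 6 | 3·2 = 6
B: 2·2+5·4 = 24 | 3·8 = 24
gcd(2,5,3) = 1

Coefficients: [2, 5, 3]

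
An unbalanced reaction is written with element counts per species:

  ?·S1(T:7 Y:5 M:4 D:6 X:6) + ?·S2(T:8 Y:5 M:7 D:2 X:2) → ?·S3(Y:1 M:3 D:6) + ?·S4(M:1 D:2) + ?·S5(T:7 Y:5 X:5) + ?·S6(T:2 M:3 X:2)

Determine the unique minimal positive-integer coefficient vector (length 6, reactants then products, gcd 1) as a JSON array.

T: 6·7+1·8 = 50 | 5·0+4·0+6·7+4·2 = 50
Y: 6·5+1·5 = 35 | 5·1+4·0+6·5+4·0 = 35
M: 6·4+1·7 = 31 | 5·3+4·1+6·0+4·3 = 31
D: 6·6+1·2 = 38 | 5·6+4·2+6·0+4·0 = 38
X: 6·6+1·2 = 38 | 5·0+4·0+6·5+4·2 = 38
gcd(6,1,5,4,6,4) = 1

Coefficients: [6, 1, 5, 4, 6, 4]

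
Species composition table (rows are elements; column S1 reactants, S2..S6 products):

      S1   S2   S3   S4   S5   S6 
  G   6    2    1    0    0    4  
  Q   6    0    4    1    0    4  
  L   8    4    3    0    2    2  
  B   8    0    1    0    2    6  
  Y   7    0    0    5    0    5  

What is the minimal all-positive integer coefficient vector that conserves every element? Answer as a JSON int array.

Coefficients: [5, 4, 2, 2, 4, 5]

G: 5·6 = 30 | 4·2+2·1+2·0+4·0+5·4 = 30
Q: 5·6 = 30 | 4·0+2·4+2·1+4·0+5·4 = 30
L: 5·8 = 40 | 4·4+2·3+2·0+4·2+5·2 = 40
B: 5·8 = 40 | 4·0+2·1+2·0+4·2+5·6 = 40
Y: 5·7 = 35 | 4·0+2·0+2·5+4·0+5·5 = 35
gcd(5,4,2,2,4,5) = 1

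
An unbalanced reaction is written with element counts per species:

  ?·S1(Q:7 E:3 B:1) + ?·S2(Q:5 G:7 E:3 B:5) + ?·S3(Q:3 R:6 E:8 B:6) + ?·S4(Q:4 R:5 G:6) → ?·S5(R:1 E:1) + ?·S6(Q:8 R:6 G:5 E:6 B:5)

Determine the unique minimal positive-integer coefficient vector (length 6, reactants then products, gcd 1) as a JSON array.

Coefficients: [2, 1, 3, 3, 3, 5]

Q: 2·7+1·5+3·3+3·4 = 40 | 3·0+5·8 = 40
R: 2·0+1·0+3·6+3·5 = 33 | 3·1+5·6 = 33
G: 2·0+1·7+3·0+3·6 = 25 | 3·0+5·5 = 25
E: 2·3+1·3+3·8+3·0 = 33 | 3·1+5·6 = 33
B: 2·1+1·5+3·6+3·0 = 25 | 3·0+5·5 = 25
gcd(2,1,3,3,3,5) = 1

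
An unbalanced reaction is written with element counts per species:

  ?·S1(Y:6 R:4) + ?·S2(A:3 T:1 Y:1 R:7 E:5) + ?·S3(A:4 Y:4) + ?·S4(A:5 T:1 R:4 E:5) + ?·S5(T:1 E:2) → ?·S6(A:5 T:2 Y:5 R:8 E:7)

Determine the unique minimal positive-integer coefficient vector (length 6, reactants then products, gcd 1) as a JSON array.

Coefficients: [3, 4, 2, 2, 6, 6]

A: 3·0+4·3+2·4+2·5+6·0 = 30 | 6·5 = 30
T: 3·0+4·1+2·0+2·1+6·1 = 12 | 6·2 = 12
Y: 3·6+4·1+2·4+2·0+6·0 = 30 | 6·5 = 30
R: 3·4+4·7+2·0+2·4+6·0 = 48 | 6·8 = 48
E: 3·0+4·5+2·0+2·5+6·2 = 42 | 6·7 = 42
gcd(3,4,2,2,6,6) = 1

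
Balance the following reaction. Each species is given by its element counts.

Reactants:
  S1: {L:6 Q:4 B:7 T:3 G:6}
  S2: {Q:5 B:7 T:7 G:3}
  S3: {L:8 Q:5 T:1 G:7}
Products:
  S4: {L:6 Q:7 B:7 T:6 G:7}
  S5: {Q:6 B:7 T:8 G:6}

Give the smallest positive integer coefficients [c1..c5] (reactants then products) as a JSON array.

L: 2·6+5·0+3·8 = 36 | 6·6+1·0 = 36
Q: 2·4+5·5+3·5 = 48 | 6·7+1·6 = 48
B: 2·7+5·7+3·0 = 49 | 6·7+1·7 = 49
T: 2·3+5·7+3·1 = 44 | 6·6+1·8 = 44
G: 2·6+5·3+3·7 = 48 | 6·7+1·6 = 48
gcd(2,5,3,6,1) = 1

Coefficients: [2, 5, 3, 6, 1]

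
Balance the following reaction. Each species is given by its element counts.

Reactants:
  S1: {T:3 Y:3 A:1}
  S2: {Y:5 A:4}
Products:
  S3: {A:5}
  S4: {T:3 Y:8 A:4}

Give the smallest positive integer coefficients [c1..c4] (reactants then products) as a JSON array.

Coefficients: [5, 5, 1, 5]

T: 5·3+5·0 = 15 | 1·0+5·3 = 15
Y: 5·3+5·5 = 40 | 1·0+5·8 = 40
A: 5·1+5·4 = 25 | 1·5+5·4 = 25
gcd(5,5,1,5) = 1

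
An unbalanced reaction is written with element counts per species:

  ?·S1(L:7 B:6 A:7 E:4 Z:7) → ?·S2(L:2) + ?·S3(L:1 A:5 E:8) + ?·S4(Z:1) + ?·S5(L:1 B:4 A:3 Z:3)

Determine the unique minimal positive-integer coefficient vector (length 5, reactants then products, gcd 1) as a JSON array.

L: 2·7 = 14 | 5·2+1·1+5·0+3·1 = 14
B: 2·6 = 12 | 5·0+1·0+5·0+3·4 = 12
A: 2·7 = 14 | 5·0+1·5+5·0+3·3 = 14
E: 2·4 = 8 | 5·0+1·8+5·0+3·0 = 8
Z: 2·7 = 14 | 5·0+1·0+5·1+3·3 = 14
gcd(2,5,1,5,3) = 1

Coefficients: [2, 5, 1, 5, 3]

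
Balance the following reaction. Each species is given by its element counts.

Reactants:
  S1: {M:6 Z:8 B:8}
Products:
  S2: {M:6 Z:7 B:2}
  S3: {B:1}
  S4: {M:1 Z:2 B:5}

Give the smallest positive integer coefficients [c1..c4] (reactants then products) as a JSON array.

M: 5·6 = 30 | 4·6+2·0+6·1 = 30
Z: 5·8 = 40 | 4·7+2·0+6·2 = 40
B: 5·8 = 40 | 4·2+2·1+6·5 = 40
gcd(5,4,2,6) = 1

Coefficients: [5, 4, 2, 6]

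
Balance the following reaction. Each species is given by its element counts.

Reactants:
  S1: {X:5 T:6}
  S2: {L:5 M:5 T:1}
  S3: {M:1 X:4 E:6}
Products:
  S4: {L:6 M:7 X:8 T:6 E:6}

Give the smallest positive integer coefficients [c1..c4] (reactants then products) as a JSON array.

Coefficients: [4, 6, 5, 5]

L: 4·0+6·5+5·0 = 30 | 5·6 = 30
M: 4·0+6·5+5·1 = 35 | 5·7 = 35
X: 4·5+6·0+5·4 = 40 | 5·8 = 40
T: 4·6+6·1+5·0 = 30 | 5·6 = 30
E: 4·0+6·0+5·6 = 30 | 5·6 = 30
gcd(4,6,5,5) = 1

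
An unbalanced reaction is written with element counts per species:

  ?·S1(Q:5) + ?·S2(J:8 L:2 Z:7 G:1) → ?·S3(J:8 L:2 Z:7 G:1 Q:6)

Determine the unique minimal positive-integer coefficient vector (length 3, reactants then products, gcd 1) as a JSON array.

J: 6·0+5·8 = 40 | 5·8 = 40
L: 6·0+5·2 = 10 | 5·2 = 10
Z: 6·0+5·7 = 35 | 5·7 = 35
G: 6·0+5·1 = 5 | 5·1 = 5
Q: 6·5+5·0 = 30 | 5·6 = 30
gcd(6,5,5) = 1

Coefficients: [6, 5, 5]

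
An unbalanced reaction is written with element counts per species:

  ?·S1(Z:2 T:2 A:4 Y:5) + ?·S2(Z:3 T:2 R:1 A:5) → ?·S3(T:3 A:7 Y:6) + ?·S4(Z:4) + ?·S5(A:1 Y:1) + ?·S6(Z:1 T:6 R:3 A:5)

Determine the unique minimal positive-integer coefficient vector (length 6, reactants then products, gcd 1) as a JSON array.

Z: 6·2+3·3 = 21 | 4·0+5·4+6·0+1·1 = 21
T: 6·2+3·2 = 18 | 4·3+5·0+6·0+1·6 = 18
R: 6·0+3·1 = 3 | 4·0+5·0+6·0+1·3 = 3
A: 6·4+3·5 = 39 | 4·7+5·0+6·1+1·5 = 39
Y: 6·5+3·0 = 30 | 4·6+5·0+6·1+1·0 = 30
gcd(6,3,4,5,6,1) = 1

Coefficients: [6, 3, 4, 5, 6, 1]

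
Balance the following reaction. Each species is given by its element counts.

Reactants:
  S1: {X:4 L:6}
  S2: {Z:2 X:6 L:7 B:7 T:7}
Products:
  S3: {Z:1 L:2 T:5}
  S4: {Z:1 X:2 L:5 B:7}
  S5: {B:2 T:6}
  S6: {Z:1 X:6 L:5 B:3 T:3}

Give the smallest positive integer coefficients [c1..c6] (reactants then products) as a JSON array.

Coefficients: [1, 4, 2, 2, 1, 4]

Z: 1·0+4·2 = 8 | 2·1+2·1+1·0+4·1 = 8
X: 1·4+4·6 = 28 | 2·0+2·2+1·0+4·6 = 28
L: 1·6+4·7 = 34 | 2·2+2·5+1·0+4·5 = 34
B: 1·0+4·7 = 28 | 2·0+2·7+1·2+4·3 = 28
T: 1·0+4·7 = 28 | 2·5+2·0+1·6+4·3 = 28
gcd(1,4,2,2,1,4) = 1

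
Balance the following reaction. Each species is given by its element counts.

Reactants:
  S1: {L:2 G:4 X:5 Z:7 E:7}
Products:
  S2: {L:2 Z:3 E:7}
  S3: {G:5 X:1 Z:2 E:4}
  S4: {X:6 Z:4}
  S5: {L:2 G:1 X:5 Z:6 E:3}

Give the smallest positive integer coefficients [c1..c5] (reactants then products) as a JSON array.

Coefficients: [6, 2, 4, 1, 4]

L: 6·2 = 12 | 2·2+4·0+1·0+4·2 = 12
G: 6·4 = 24 | 2·0+4·5+1·0+4·1 = 24
X: 6·5 = 30 | 2·0+4·1+1·6+4·5 = 30
Z: 6·7 = 42 | 2·3+4·2+1·4+4·6 = 42
E: 6·7 = 42 | 2·7+4·4+1·0+4·3 = 42
gcd(6,2,4,1,4) = 1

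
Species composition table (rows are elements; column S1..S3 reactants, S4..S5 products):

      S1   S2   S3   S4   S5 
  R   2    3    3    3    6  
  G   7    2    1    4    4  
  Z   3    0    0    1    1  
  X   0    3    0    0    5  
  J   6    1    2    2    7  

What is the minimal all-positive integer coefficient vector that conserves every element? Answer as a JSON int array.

R: 3·2+5·3+5·3 = 36 | 6·3+3·6 = 36
G: 3·7+5·2+5·1 = 36 | 6·4+3·4 = 36
Z: 3·3+5·0+5·0 = 9 | 6·1+3·1 = 9
X: 3·0+5·3+5·0 = 15 | 6·0+3·5 = 15
J: 3·6+5·1+5·2 = 33 | 6·2+3·7 = 33
gcd(3,5,5,6,3) = 1

Coefficients: [3, 5, 5, 6, 3]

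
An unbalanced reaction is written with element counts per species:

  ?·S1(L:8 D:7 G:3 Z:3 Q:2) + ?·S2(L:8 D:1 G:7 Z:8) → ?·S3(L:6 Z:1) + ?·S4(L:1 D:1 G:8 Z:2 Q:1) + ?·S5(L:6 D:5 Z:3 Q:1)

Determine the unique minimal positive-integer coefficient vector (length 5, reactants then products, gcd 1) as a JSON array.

L: 3·8+1·8 = 32 | 1·6+2·1+4·6 = 32
D: 3·7+1·1 = 22 | 1·0+2·1+4·5 = 22
G: 3·3+1·7 = 16 | 1·0+2·8+4·0 = 16
Z: 3·3+1·8 = 17 | 1·1+2·2+4·3 = 17
Q: 3·2+1·0 = 6 | 1·0+2·1+4·1 = 6
gcd(3,1,1,2,4) = 1

Coefficients: [3, 1, 1, 2, 4]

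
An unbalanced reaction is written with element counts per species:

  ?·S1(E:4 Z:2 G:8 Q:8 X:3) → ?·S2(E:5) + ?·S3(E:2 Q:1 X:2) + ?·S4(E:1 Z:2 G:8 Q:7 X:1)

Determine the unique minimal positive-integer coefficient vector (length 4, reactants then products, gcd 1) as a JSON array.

Coefficients: [5, 1, 5, 5]

E: 5·4 = 20 | 1·5+5·2+5·1 = 20
Z: 5·2 = 10 | 1·0+5·0+5·2 = 10
G: 5·8 = 40 | 1·0+5·0+5·8 = 40
Q: 5·8 = 40 | 1·0+5·1+5·7 = 40
X: 5·3 = 15 | 1·0+5·2+5·1 = 15
gcd(5,1,5,5) = 1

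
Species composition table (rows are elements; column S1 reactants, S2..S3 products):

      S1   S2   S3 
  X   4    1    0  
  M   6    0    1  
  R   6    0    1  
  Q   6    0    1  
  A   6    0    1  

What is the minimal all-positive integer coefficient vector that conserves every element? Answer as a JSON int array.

X: 1·4 = 4 | 4·1+6·0 = 4
M: 1·6 = 6 | 4·0+6·1 = 6
R: 1·6 = 6 | 4·0+6·1 = 6
Q: 1·6 = 6 | 4·0+6·1 = 6
A: 1·6 = 6 | 4·0+6·1 = 6
gcd(1,4,6) = 1

Coefficients: [1, 4, 6]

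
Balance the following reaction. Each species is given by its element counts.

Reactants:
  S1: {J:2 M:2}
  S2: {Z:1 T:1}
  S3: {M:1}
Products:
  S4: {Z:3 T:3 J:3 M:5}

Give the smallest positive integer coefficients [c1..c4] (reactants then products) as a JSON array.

Coefficients: [3, 6, 4, 2]

Z: 3·0+6·1+4·0 = 6 | 2·3 = 6
T: 3·0+6·1+4·0 = 6 | 2·3 = 6
J: 3·2+6·0+4·0 = 6 | 2·3 = 6
M: 3·2+6·0+4·1 = 10 | 2·5 = 10
gcd(3,6,4,2) = 1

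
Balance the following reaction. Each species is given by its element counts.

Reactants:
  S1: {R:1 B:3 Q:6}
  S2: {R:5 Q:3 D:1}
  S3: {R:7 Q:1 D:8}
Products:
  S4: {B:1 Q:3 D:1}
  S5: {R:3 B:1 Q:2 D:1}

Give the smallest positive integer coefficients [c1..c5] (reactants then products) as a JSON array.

R: 3·1+1·5+1·7 = 15 | 4·0+5·3 = 15
B: 3·3+1·0+1·0 = 9 | 4·1+5·1 = 9
Q: 3·6+1·3+1·1 = 22 | 4·3+5·2 = 22
D: 3·0+1·1+1·8 = 9 | 4·1+5·1 = 9
gcd(3,1,1,4,5) = 1

Coefficients: [3, 1, 1, 4, 5]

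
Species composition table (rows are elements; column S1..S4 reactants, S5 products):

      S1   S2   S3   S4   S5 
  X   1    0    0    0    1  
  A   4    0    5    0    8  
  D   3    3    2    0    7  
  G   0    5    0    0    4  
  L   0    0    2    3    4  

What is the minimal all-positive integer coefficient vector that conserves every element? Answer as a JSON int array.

X: 5·1+4·0+4·0+4·0 = 5 | 5·1 = 5
A: 5·4+4·0+4·5+4·0 = 40 | 5·8 = 40
D: 5·3+4·3+4·2+4·0 = 35 | 5·7 = 35
G: 5·0+4·5+4·0+4·0 = 20 | 5·4 = 20
L: 5·0+4·0+4·2+4·3 = 20 | 5·4 = 20
gcd(5,4,4,4,5) = 1

Coefficients: [5, 4, 4, 4, 5]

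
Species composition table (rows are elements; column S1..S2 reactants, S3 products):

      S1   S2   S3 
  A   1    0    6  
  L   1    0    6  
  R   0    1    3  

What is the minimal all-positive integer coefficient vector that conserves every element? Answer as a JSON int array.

Coefficients: [6, 3, 1]

A: 6·1+3·0 = 6 | 1·6 = 6
L: 6·1+3·0 = 6 | 1·6 = 6
R: 6·0+3·1 = 3 | 1·3 = 3
gcd(6,3,1) = 1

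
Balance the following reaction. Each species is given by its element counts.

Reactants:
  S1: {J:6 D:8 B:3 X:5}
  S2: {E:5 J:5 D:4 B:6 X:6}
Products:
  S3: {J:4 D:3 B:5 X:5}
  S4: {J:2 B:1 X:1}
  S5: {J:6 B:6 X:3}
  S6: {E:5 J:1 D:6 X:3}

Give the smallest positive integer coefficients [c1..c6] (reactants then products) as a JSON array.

Coefficients: [3, 6, 4, 1, 4, 6]

E: 3·0+6·5 = 30 | 4·0+1·0+4·0+6·5 = 30
J: 3·6+6·5 = 48 | 4·4+1·2+4·6+6·1 = 48
D: 3·8+6·4 = 48 | 4·3+1·0+4·0+6·6 = 48
B: 3·3+6·6 = 45 | 4·5+1·1+4·6+6·0 = 45
X: 3·5+6·6 = 51 | 4·5+1·1+4·3+6·3 = 51
gcd(3,6,4,1,4,6) = 1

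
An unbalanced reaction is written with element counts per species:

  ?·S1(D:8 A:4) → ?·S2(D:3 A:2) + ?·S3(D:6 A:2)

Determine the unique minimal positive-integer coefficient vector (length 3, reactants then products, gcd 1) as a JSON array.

Coefficients: [3, 4, 2]

D: 3·8 = 24 | 4·3+2·6 = 24
A: 3·4 = 12 | 4·2+2·2 = 12
gcd(3,4,2) = 1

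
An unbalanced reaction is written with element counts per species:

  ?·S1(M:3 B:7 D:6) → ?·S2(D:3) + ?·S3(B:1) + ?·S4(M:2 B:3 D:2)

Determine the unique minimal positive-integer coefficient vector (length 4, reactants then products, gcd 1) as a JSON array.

M: 2·3 = 6 | 2·0+5·0+3·2 = 6
B: 2·7 = 14 | 2·0+5·1+3·3 = 14
D: 2·6 = 12 | 2·3+5·0+3·2 = 12
gcd(2,2,5,3) = 1

Coefficients: [2, 2, 5, 3]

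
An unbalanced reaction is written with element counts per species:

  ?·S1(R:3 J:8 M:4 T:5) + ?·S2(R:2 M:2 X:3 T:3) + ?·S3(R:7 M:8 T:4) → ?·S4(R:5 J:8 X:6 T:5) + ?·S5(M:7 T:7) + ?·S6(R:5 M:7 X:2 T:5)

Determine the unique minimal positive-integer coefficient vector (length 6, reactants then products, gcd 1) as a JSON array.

R: 2·3+6·2+1·7 = 25 | 2·5+1·0+3·5 = 25
J: 2·8+6·0+1·0 = 16 | 2·8+1·0+3·0 = 16
M: 2·4+6·2+1·8 = 28 | 2·0+1·7+3·7 = 28
X: 2·0+6·3+1·0 = 18 | 2·6+1·0+3·2 = 18
T: 2·5+6·3+1·4 = 32 | 2·5+1·7+3·5 = 32
gcd(2,6,1,2,1,3) = 1

Coefficients: [2, 6, 1, 2, 1, 3]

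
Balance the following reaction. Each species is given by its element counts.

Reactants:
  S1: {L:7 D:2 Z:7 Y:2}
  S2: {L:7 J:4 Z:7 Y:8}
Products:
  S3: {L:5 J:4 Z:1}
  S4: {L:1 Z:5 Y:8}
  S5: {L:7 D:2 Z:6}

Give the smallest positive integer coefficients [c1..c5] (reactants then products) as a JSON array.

L: 4·7+1·7 = 35 | 1·5+2·1+4·7 = 35
D: 4·2+1·0 = 8 | 1·0+2·0+4·2 = 8
J: 4·0+1·4 = 4 | 1·4+2·0+4·0 = 4
Z: 4·7+1·7 = 35 | 1·1+2·5+4·6 = 35
Y: 4·2+1·8 = 16 | 1·0+2·8+4·0 = 16
gcd(4,1,1,2,4) = 1

Coefficients: [4, 1, 1, 2, 4]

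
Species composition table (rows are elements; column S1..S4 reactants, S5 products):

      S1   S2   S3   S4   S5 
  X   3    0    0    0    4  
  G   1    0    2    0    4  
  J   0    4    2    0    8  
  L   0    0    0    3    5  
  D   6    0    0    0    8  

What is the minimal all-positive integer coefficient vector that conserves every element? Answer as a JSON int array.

Coefficients: [4, 4, 4, 5, 3]

X: 4·3+4·0+4·0+5·0 = 12 | 3·4 = 12
G: 4·1+4·0+4·2+5·0 = 12 | 3·4 = 12
J: 4·0+4·4+4·2+5·0 = 24 | 3·8 = 24
L: 4·0+4·0+4·0+5·3 = 15 | 3·5 = 15
D: 4·6+4·0+4·0+5·0 = 24 | 3·8 = 24
gcd(4,4,4,5,3) = 1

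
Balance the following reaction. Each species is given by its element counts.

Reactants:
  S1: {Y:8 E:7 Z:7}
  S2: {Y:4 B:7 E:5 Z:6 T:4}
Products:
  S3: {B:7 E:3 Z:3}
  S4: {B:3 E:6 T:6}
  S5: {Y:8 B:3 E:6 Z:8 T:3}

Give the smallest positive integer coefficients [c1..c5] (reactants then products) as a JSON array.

Coefficients: [3, 6, 3, 1, 6]

Y: 3·8+6·4 = 48 | 3·0+1·0+6·8 = 48
B: 3·0+6·7 = 42 | 3·7+1·3+6·3 = 42
E: 3·7+6·5 = 51 | 3·3+1·6+6·6 = 51
Z: 3·7+6·6 = 57 | 3·3+1·0+6·8 = 57
T: 3·0+6·4 = 24 | 3·0+1·6+6·3 = 24
gcd(3,6,3,1,6) = 1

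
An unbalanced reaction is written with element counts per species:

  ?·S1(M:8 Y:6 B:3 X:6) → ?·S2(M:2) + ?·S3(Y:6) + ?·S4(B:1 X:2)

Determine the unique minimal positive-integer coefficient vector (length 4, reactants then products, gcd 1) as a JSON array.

Coefficients: [1, 4, 1, 3]

M: 1·8 = 8 | 4·2+1·0+3·0 = 8
Y: 1·6 = 6 | 4·0+1·6+3·0 = 6
B: 1·3 = 3 | 4·0+1·0+3·1 = 3
X: 1·6 = 6 | 4·0+1·0+3·2 = 6
gcd(1,4,1,3) = 1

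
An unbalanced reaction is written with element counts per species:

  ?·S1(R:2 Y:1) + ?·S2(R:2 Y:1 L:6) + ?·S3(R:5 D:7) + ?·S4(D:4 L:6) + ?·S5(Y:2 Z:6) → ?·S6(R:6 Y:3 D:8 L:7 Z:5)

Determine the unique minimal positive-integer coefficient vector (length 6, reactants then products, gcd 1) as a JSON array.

Coefficients: [6, 2, 4, 5, 5, 6]

R: 6·2+2·2+4·5+5·0+5·0 = 36 | 6·6 = 36
Y: 6·1+2·1+4·0+5·0+5·2 = 18 | 6·3 = 18
D: 6·0+2·0+4·7+5·4+5·0 = 48 | 6·8 = 48
L: 6·0+2·6+4·0+5·6+5·0 = 42 | 6·7 = 42
Z: 6·0+2·0+4·0+5·0+5·6 = 30 | 6·5 = 30
gcd(6,2,4,5,5,6) = 1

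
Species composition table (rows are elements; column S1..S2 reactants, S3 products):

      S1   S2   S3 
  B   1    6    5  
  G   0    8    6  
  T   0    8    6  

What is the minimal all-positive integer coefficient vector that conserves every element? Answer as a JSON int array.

B: 2·1+3·6 = 20 | 4·5 = 20
G: 2·0+3·8 = 24 | 4·6 = 24
T: 2·0+3·8 = 24 | 4·6 = 24
gcd(2,3,4) = 1

Coefficients: [2, 3, 4]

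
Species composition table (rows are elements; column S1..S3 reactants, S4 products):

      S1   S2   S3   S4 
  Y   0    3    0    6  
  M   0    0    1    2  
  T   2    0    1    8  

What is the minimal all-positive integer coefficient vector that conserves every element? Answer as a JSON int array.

Coefficients: [3, 2, 2, 1]

Y: 3·0+2·3+2·0 = 6 | 1·6 = 6
M: 3·0+2·0+2·1 = 2 | 1·2 = 2
T: 3·2+2·0+2·1 = 8 | 1·8 = 8
gcd(3,2,2,1) = 1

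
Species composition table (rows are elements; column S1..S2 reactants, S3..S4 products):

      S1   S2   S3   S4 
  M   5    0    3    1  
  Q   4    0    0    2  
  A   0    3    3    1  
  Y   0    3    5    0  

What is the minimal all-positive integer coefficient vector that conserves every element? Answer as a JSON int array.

Coefficients: [3, 5, 3, 6]

M: 3·5+5·0 = 15 | 3·3+6·1 = 15
Q: 3·4+5·0 = 12 | 3·0+6·2 = 12
A: 3·0+5·3 = 15 | 3·3+6·1 = 15
Y: 3·0+5·3 = 15 | 3·5+6·0 = 15
gcd(3,5,3,6) = 1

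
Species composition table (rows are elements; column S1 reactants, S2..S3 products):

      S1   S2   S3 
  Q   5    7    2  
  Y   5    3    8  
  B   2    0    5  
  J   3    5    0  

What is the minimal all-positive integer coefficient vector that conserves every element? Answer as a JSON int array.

Q: 5·5 = 25 | 3·7+2·2 = 25
Y: 5·5 = 25 | 3·3+2·8 = 25
B: 5·2 = 10 | 3·0+2·5 = 10
J: 5·3 = 15 | 3·5+2·0 = 15
gcd(5,3,2) = 1

Coefficients: [5, 3, 2]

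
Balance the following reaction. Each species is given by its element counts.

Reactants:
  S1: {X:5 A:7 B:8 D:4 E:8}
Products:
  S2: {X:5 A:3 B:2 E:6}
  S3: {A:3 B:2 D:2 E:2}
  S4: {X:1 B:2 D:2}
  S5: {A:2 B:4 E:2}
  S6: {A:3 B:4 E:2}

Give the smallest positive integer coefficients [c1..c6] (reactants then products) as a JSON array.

X: 5·5 = 25 | 4·5+5·0+5·1+1·0+2·0 = 25
A: 5·7 = 35 | 4·3+5·3+5·0+1·2+2·3 = 35
B: 5·8 = 40 | 4·2+5·2+5·2+1·4+2·4 = 40
D: 5·4 = 20 | 4·0+5·2+5·2+1·0+2·0 = 20
E: 5·8 = 40 | 4·6+5·2+5·0+1·2+2·2 = 40
gcd(5,4,5,5,1,2) = 1

Coefficients: [5, 4, 5, 5, 1, 2]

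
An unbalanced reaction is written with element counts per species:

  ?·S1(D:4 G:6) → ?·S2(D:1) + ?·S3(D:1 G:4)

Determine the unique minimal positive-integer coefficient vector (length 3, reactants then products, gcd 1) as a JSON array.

D: 2·4 = 8 | 5·1+3·1 = 8
G: 2·6 = 12 | 5·0+3·4 = 12
gcd(2,5,3) = 1

Coefficients: [2, 5, 3]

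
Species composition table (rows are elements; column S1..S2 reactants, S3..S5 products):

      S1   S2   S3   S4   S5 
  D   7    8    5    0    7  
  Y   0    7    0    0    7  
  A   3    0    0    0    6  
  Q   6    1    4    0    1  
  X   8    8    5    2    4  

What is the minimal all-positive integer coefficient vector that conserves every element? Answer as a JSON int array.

D: 4·7+2·8 = 44 | 6·5+5·0+2·7 = 44
Y: 4·0+2·7 = 14 | 6·0+5·0+2·7 = 14
A: 4·3+2·0 = 12 | 6·0+5·0+2·6 = 12
Q: 4·6+2·1 = 26 | 6·4+5·0+2·1 = 26
X: 4·8+2·8 = 48 | 6·5+5·2+2·4 = 48
gcd(4,2,6,5,2) = 1

Coefficients: [4, 2, 6, 5, 2]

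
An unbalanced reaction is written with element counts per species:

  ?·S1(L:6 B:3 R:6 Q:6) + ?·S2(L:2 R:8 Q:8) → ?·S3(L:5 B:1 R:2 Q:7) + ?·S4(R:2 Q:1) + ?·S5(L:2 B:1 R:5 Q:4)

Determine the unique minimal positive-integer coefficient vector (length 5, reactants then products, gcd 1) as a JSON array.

Coefficients: [2, 3, 2, 6, 4]

L: 2·6+3·2 = 18 | 2·5+6·0+4·2 = 18
B: 2·3+3·0 = 6 | 2·1+6·0+4·1 = 6
R: 2·6+3·8 = 36 | 2·2+6·2+4·5 = 36
Q: 2·6+3·8 = 36 | 2·7+6·1+4·4 = 36
gcd(2,3,2,6,4) = 1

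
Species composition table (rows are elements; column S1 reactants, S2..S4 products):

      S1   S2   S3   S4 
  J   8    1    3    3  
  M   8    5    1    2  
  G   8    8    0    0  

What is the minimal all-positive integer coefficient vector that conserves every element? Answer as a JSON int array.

Coefficients: [3, 3, 5, 2]

J: 3·8 = 24 | 3·1+5·3+2·3 = 24
M: 3·8 = 24 | 3·5+5·1+2·2 = 24
G: 3·8 = 24 | 3·8+5·0+2·0 = 24
gcd(3,3,5,2) = 1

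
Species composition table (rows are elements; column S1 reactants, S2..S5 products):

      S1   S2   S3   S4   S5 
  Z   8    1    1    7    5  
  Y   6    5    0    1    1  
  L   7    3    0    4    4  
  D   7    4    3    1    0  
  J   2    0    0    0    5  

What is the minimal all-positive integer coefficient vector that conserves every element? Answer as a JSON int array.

Z: 5·8 = 40 | 5·1+4·1+3·7+2·5 = 40
Y: 5·6 = 30 | 5·5+4·0+3·1+2·1 = 30
L: 5·7 = 35 | 5·3+4·0+3·4+2·4 = 35
D: 5·7 = 35 | 5·4+4·3+3·1+2·0 = 35
J: 5·2 = 10 | 5·0+4·0+3·0+2·5 = 10
gcd(5,5,4,3,2) = 1

Coefficients: [5, 5, 4, 3, 2]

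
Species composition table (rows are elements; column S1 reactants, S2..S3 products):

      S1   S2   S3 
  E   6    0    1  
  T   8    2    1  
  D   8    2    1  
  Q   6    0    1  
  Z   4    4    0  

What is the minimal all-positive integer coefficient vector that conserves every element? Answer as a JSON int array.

E: 1·6 = 6 | 1·0+6·1 = 6
T: 1·8 = 8 | 1·2+6·1 = 8
D: 1·8 = 8 | 1·2+6·1 = 8
Q: 1·6 = 6 | 1·0+6·1 = 6
Z: 1·4 = 4 | 1·4+6·0 = 4
gcd(1,1,6) = 1

Coefficients: [1, 1, 6]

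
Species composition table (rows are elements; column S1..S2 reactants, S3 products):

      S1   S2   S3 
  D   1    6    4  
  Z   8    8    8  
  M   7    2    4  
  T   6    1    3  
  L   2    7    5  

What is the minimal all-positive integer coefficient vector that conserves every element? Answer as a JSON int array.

Coefficients: [2, 3, 5]

D: 2·1+3·6 = 20 | 5·4 = 20
Z: 2·8+3·8 = 40 | 5·8 = 40
M: 2·7+3·2 = 20 | 5·4 = 20
T: 2·6+3·1 = 15 | 5·3 = 15
L: 2·2+3·7 = 25 | 5·5 = 25
gcd(2,3,5) = 1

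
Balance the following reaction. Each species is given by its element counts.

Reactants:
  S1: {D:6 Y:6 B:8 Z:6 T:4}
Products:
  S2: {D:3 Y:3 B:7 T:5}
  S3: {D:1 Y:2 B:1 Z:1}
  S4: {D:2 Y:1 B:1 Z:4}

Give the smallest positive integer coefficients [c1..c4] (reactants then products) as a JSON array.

D: 5·6 = 30 | 4·3+6·1+6·2 = 30
Y: 5·6 = 30 | 4·3+6·2+6·1 = 30
B: 5·8 = 40 | 4·7+6·1+6·1 = 40
Z: 5·6 = 30 | 4·0+6·1+6·4 = 30
T: 5·4 = 20 | 4·5+6·0+6·0 = 20
gcd(5,4,6,6) = 1

Coefficients: [5, 4, 6, 6]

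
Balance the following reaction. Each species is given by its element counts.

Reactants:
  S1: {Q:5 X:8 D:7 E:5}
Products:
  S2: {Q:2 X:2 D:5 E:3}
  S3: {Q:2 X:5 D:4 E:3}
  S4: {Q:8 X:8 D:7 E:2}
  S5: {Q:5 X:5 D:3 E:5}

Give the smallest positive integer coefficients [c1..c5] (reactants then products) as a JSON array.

Coefficients: [5, 1, 5, 1, 1]

Q: 5·5 = 25 | 1·2+5·2+1·8+1·5 = 25
X: 5·8 = 40 | 1·2+5·5+1·8+1·5 = 40
D: 5·7 = 35 | 1·5+5·4+1·7+1·3 = 35
E: 5·5 = 25 | 1·3+5·3+1·2+1·5 = 25
gcd(5,1,5,1,1) = 1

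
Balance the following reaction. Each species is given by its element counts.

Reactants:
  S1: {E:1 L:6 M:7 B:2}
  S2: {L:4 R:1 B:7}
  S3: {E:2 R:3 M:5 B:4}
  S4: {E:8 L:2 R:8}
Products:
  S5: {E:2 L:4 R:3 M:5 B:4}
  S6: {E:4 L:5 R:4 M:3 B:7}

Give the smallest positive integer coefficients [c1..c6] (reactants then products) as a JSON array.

E: 4·1+6·0+4·2+3·8 = 36 | 6·2+6·4 = 36
L: 4·6+6·4+4·0+3·2 = 54 | 6·4+6·5 = 54
R: 4·0+6·1+4·3+3·8 = 42 | 6·3+6·4 = 42
M: 4·7+6·0+4·5+3·0 = 48 | 6·5+6·3 = 48
B: 4·2+6·7+4·4+3·0 = 66 | 6·4+6·7 = 66
gcd(4,6,4,3,6,6) = 1

Coefficients: [4, 6, 4, 3, 6, 6]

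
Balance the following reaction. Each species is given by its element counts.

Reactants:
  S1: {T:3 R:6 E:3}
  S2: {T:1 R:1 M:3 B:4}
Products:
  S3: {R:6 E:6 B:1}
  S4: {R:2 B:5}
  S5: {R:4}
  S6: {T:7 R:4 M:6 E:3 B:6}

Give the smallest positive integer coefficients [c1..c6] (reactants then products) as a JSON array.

Coefficients: [5, 6, 1, 1, 4, 3]

T: 5·3+6·1 = 21 | 1·0+1·0+4·0+3·7 = 21
R: 5·6+6·1 = 36 | 1·6+1·2+4·4+3·4 = 36
M: 5·0+6·3 = 18 | 1·0+1·0+4·0+3·6 = 18
E: 5·3+6·0 = 15 | 1·6+1·0+4·0+3·3 = 15
B: 5·0+6·4 = 24 | 1·1+1·5+4·0+3·6 = 24
gcd(5,6,1,1,4,3) = 1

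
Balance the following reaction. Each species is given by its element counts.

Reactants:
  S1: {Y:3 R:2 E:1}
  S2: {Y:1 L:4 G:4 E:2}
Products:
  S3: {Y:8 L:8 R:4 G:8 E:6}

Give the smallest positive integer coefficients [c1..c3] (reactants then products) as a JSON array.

Y: 2·3+2·1 = 8 | 1·8 = 8
L: 2·0+2·4 = 8 | 1·8 = 8
R: 2·2+2·0 = 4 | 1·4 = 4
G: 2·0+2·4 = 8 | 1·8 = 8
E: 2·1+2·2 = 6 | 1·6 = 6
gcd(2,2,1) = 1

Coefficients: [2, 2, 1]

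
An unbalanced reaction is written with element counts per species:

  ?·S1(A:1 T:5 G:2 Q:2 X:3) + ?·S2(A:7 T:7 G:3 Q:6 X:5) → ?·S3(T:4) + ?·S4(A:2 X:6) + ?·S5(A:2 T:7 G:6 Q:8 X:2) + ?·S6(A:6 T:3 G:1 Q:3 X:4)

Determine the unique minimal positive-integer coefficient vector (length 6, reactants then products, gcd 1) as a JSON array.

Coefficients: [2, 4, 3, 1, 2, 4]

A: 2·1+4·7 = 30 | 3·0+1·2+2·2+4·6 = 30
T: 2·5+4·7 = 38 | 3·4+1·0+2·7+4·3 = 38
G: 2·2+4·3 = 16 | 3·0+1·0+2·6+4·1 = 16
Q: 2·2+4·6 = 28 | 3·0+1·0+2·8+4·3 = 28
X: 2·3+4·5 = 26 | 3·0+1·6+2·2+4·4 = 26
gcd(2,4,3,1,2,4) = 1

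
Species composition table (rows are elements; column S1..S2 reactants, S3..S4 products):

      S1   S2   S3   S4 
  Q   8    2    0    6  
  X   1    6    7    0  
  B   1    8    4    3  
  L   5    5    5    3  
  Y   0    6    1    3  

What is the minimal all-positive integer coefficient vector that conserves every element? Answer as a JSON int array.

Q: 3·8+3·2 = 30 | 3·0+5·6 = 30
X: 3·1+3·6 = 21 | 3·7+5·0 = 21
B: 3·1+3·8 = 27 | 3·4+5·3 = 27
L: 3·5+3·5 = 30 | 3·5+5·3 = 30
Y: 3·0+3·6 = 18 | 3·1+5·3 = 18
gcd(3,3,3,5) = 1

Coefficients: [3, 3, 3, 5]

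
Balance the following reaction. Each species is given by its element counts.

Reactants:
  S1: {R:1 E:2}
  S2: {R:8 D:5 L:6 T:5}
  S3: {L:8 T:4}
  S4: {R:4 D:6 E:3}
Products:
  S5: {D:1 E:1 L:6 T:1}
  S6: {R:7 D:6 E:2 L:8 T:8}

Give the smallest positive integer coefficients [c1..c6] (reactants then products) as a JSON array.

Coefficients: [1, 1, 6, 3, 5, 3]

R: 1·1+1·8+6·0+3·4 = 21 | 5·0+3·7 = 21
D: 1·0+1·5+6·0+3·6 = 23 | 5·1+3·6 = 23
E: 1·2+1·0+6·0+3·3 = 11 | 5·1+3·2 = 11
L: 1·0+1·6+6·8+3·0 = 54 | 5·6+3·8 = 54
T: 1·0+1·5+6·4+3·0 = 29 | 5·1+3·8 = 29
gcd(1,1,6,3,5,3) = 1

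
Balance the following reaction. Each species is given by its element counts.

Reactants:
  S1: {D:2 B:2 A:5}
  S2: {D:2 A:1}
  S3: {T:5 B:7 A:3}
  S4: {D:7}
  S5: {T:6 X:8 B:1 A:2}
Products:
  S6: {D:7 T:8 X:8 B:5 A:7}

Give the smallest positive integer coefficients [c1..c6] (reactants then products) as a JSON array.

D: 3·2+4·2+2·0+3·7+5·0 = 35 | 5·7 = 35
T: 3·0+4·0+2·5+3·0+5·6 = 40 | 5·8 = 40
X: 3·0+4·0+2·0+3·0+5·8 = 40 | 5·8 = 40
B: 3·2+4·0+2·7+3·0+5·1 = 25 | 5·5 = 25
A: 3·5+4·1+2·3+3·0+5·2 = 35 | 5·7 = 35
gcd(3,4,2,3,5,5) = 1

Coefficients: [3, 4, 2, 3, 5, 5]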